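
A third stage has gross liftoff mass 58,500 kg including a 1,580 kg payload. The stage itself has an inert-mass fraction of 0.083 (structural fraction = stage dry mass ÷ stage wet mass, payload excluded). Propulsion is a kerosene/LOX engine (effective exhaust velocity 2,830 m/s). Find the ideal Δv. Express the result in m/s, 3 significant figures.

Stage wet mass = m₀ − payload = 58,500 − 1,580 = 56,920 kg.
Stage dry mass = ε × stage wet mass = 0.083 × 56,920 = 4,724.36 kg.
Burnout mass m_f = stage dry + payload = 4,724.36 + 1,580 = 6,304.36 kg.
By the Tsiolkovsky rocket equation, Δv = v_e · ln(58,500/6,304.36) = 2830.0 × ln(9.279) = 2830.0 × 2.2278 ≈ 6305 m/s.

Δv ≈ 6300 m/s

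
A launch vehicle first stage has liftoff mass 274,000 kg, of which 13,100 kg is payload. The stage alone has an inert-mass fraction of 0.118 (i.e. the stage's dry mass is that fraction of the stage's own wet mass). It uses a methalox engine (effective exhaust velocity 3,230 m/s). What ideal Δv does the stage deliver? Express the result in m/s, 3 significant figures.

Δv ≈ 5920 m/s

Stage wet mass = m₀ − payload = 274,000 − 13,100 = 260,900 kg.
Stage dry mass = ε × stage wet mass = 0.118 × 260,900 = 30,786.2 kg.
Burnout mass m_f = stage dry + payload = 30,786.2 + 13,100 = 43,886.2 kg.
Using Δv = v_e ln(m₀/m_f): Δv = v_e · ln(274,000/43,886.2) = 3230.0 × ln(6.243) = 3230.0 × 1.8315 ≈ 5916 m/s.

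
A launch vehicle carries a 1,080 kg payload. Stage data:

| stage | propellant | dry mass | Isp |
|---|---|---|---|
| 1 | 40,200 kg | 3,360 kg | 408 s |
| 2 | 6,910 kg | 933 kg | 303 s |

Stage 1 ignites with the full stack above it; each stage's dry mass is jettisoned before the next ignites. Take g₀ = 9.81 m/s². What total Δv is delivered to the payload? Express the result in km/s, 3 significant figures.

Ignition mass of stage 1 = 40,200+3,360 + 6,910+933 + 1,080 = 52,483 kg.
Stage 1: m₀ = 52,483 kg, m_f = 52,483 − 40,200 = 12,283 kg; Δv = 408×9.81×ln(4.273) = 4002.5×1.4523 ≈ 5813 m/s.
Stage 2: m₀ = 8,923 kg, m_f = 8,923 − 6,910 = 2,013 kg; Δv = 303×9.81×ln(4.433) = 2972.4×1.4890 ≈ 4426 m/s.
Total Δv = 5813 + 4426 = 10239 m/s.

Δv ≈ 10.2 km/s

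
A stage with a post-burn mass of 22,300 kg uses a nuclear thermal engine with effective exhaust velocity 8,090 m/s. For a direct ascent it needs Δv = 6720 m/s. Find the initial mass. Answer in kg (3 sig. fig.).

Rocket equation: m₀/m_f = exp(Δv / v_e) = exp(6720 / 8090.0) = exp(0.8307) = 2.2948.
m₀ = m_f × 2.2948 = 22,300 × 2.2948 = 51,174 kg.

initial mass ≈ 51200 kg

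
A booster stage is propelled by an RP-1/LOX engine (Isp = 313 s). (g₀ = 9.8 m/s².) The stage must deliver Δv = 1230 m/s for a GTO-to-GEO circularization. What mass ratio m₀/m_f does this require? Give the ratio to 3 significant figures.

v_e = Isp · g₀ = 313 × 9.8 = 3067.4 m/s.
Rocket equation: m₀/m_f = exp(Δv / v_e) = exp(1230 / 3067.4) = exp(0.4010) = 1.4933.

mass ratio ≈ 1.49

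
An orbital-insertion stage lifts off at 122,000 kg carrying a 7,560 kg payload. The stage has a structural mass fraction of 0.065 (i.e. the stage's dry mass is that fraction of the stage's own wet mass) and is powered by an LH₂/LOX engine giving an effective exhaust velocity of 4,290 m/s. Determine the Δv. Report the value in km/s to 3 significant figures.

Stage wet mass = m₀ − payload = 122,000 − 7,560 = 114,440 kg.
Stage dry mass = ε × stage wet mass = 0.065 × 114,440 = 7,438.6 kg.
Burnout mass m_f = stage dry + payload = 7,438.6 + 7,560 = 14,998.6 kg.
By the Tsiolkovsky rocket equation, Δv = v_e · ln(122,000/14,998.6) = 4290.0 × ln(8.134) = 4290.0 × 2.0961 ≈ 8992 m/s.

Δv ≈ 8.99 km/s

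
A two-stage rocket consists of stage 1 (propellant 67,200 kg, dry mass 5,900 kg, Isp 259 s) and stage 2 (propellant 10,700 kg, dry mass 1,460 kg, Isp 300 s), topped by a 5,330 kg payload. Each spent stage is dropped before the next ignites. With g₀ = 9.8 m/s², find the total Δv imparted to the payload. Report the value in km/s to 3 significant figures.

Ignition mass of stage 1 = 67,200+5,900 + 10,700+1,460 + 5,330 = 90,590 kg.
Stage 1: m₀ = 90,590 kg, m_f = 90,590 − 67,200 = 23,390 kg; Δv = 259×9.8×ln(3.873) = 2538.2×1.3540 ≈ 3437 m/s.
Stage 2: m₀ = 17,490 kg, m_f = 17,490 − 10,700 = 6,790 kg; Δv = 300×9.8×ln(2.576) = 2940.0×0.9462 ≈ 2782 m/s.
Total Δv = 3437 + 2782 = 6219 m/s.

Δv ≈ 6.22 km/s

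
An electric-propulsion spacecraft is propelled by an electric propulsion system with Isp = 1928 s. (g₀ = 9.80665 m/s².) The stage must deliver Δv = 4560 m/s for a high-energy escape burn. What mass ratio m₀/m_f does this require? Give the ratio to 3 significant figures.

mass ratio ≈ 1.27

v_e = Isp · g₀ = 1928 × 9.80665 = 18907.2 m/s.
From the ideal rocket equation, m₀/m_f = exp(Δv / v_e) = exp(4560 / 18907.2) = exp(0.2412) = 1.2727.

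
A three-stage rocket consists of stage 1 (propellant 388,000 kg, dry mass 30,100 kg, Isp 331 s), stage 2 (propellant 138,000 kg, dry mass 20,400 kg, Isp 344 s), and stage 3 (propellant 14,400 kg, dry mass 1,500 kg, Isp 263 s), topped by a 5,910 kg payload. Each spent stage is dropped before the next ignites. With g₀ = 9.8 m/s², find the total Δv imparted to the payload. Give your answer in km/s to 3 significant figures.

Δv ≈ 11.1 km/s

Ignition mass of stage 1 = 388,000+30,100 + 138,000+20,400 + 14,400+1,500 + 5,910 = 598,310 kg.
Stage 1: m₀ = 598,310 kg, m_f = 598,310 − 388,000 = 210,310 kg; Δv = 331×9.8×ln(2.845) = 3243.8×1.0455 ≈ 3391 m/s.
Stage 2: m₀ = 180,210 kg, m_f = 180,210 − 138,000 = 42,210 kg; Δv = 344×9.8×ln(4.269) = 3371.2×1.4515 ≈ 4893 m/s.
Stage 3: m₀ = 21,810 kg, m_f = 21,810 − 14,400 = 7,410 kg; Δv = 263×9.8×ln(2.943) = 2577.4×1.0795 ≈ 2782 m/s.
Total Δv = 3391 + 4893 + 2782 = 11066 m/s.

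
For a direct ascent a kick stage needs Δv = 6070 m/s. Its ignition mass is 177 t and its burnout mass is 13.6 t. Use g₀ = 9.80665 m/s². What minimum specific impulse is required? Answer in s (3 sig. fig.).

ln(m₀/m_f) = ln(177000/13600) = ln(13.01) = 2.5661.
v_e = Δv / ln(m₀/m_f) = 6070 / 2.5661 = 2365.5 m/s.
Isp = v_e / g₀ = 2365.5 / 9.80665 = 241.2 s.

Isp ≈ 241 s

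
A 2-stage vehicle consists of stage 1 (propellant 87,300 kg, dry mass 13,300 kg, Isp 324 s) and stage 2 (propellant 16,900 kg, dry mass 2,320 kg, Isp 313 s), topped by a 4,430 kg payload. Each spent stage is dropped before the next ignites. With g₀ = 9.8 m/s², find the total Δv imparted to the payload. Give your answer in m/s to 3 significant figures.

Ignition mass of stage 1 = 87,300+13,300 + 16,900+2,320 + 4,430 = 124,250 kg.
Stage 1: m₀ = 124,250 kg, m_f = 124,250 − 87,300 = 36,950 kg; Δv = 324×9.8×ln(3.363) = 3175.2×1.2127 ≈ 3851 m/s.
Stage 2: m₀ = 23,650 kg, m_f = 23,650 − 16,900 = 6,750 kg; Δv = 313×9.8×ln(3.504) = 3067.4×1.2538 ≈ 3846 m/s.
Total Δv = 3851 + 3846 = 7697 m/s.

Δv ≈ 7700 m/s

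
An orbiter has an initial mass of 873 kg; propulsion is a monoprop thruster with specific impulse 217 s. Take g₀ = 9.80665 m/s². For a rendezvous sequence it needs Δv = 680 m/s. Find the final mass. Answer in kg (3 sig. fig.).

final mass ≈ 634 kg

v_e = Isp · g₀ = 217 × 9.80665 = 2128.0 m/s.
m₀/m_f = exp(Δv / v_e) = exp(680 / 2128.0) = exp(0.3195) = 1.3765.
m_f = m₀ / 1.3765 = 873 / 1.3765 = 634.217 kg.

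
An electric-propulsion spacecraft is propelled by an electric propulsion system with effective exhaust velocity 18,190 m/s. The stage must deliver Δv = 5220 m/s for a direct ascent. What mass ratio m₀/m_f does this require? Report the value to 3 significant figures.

Rocket equation: m₀/m_f = exp(Δv / v_e) = exp(5220 / 18190.0) = exp(0.2870) = 1.3324.

mass ratio ≈ 1.33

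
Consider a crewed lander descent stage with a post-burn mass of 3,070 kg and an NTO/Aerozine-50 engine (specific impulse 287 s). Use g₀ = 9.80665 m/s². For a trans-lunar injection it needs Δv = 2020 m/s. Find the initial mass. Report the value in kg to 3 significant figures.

initial mass ≈ 6290 kg

v_e = Isp · g₀ = 287 × 9.80665 = 2814.5 m/s.
Rocket equation: m₀/m_f = exp(Δv / v_e) = exp(2020 / 2814.5) = exp(0.7177) = 2.0497.
m₀ = m_f × 2.0497 = 3,070 × 2.0497 = 6,292.58 kg.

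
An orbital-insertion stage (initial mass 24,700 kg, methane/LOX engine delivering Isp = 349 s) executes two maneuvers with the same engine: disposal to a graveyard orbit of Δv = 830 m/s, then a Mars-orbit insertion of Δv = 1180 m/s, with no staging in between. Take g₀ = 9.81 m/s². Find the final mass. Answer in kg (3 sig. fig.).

v_e = Isp · g₀ = 349 × 9.81 = 3423.7 m/s.
After the first burn: m = 24700 × exp(−830/3423.7) = 24700 × 0.78472 = 19,382.6 kg.
After the second burn: m = 19,382.6 × exp(−1180/3423.7) = 19,382.6 × 0.70846 = 13,731.8 kg.

final mass ≈ 13700 kg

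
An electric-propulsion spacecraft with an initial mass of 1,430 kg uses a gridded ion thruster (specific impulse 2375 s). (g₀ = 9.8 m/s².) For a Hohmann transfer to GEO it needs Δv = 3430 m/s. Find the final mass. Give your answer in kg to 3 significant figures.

v_e = Isp · g₀ = 2375 × 9.8 = 23275.0 m/s.
By the Tsiolkovsky rocket equation, m₀/m_f = exp(Δv / v_e) = exp(3430 / 23275.0) = exp(0.1474) = 1.1588.
m_f = m₀ / 1.1588 = 1,430 / 1.1588 = 1,234.04 kg.

final mass ≈ 1230 kg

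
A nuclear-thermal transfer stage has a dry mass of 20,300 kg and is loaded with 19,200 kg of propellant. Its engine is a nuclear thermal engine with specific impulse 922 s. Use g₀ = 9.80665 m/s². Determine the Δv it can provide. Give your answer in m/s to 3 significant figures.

v_e = Isp · g₀ = 922 × 9.80665 = 9041.7 m/s.
m₀ = m_dry + m_prop = 20,300 + 19,200 = 39,500 kg.
Δv = v_e · ln(m₀/m_f) = 9041.7 × ln(1.946) = 9041.7 × 0.6657 ≈ 6018.9 m/s.

Δv ≈ 6020 m/s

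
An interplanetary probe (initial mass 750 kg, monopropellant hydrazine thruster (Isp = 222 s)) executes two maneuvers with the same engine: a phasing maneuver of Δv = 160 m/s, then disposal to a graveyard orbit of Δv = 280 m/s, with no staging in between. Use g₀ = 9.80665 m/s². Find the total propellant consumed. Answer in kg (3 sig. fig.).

v_e = Isp · g₀ = 222 × 9.80665 = 2177.1 m/s.
After the first burn: m = 750 × exp(−160/2177.1) = 750 × 0.92914 = 696.855 kg.
After the second burn: m = 696.855 × exp(−280/2177.1) = 696.855 × 0.87931 = 612.752 kg.
Total propellant = m₀ − m_final = 750 − 612.752 = 137.248 kg.

total propellant consumed ≈ 137 kg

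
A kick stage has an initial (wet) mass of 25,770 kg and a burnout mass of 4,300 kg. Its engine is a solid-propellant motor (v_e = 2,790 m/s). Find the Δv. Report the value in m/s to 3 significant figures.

Rocket equation: Δv = v_e · ln(m₀/m_f) = 2790.0 × ln(5.993) = 2790.0 × 1.7906 ≈ 4995.8 m/s.

Δv ≈ 5000 m/s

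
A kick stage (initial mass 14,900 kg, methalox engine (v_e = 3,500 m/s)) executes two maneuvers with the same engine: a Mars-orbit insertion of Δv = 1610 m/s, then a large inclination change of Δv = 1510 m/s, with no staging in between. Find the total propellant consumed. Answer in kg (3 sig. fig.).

total propellant consumed ≈ 8790 kg

After the first burn: m = 14900 × exp(−1610/3500.0) = 14900 × 0.63128 = 9,406.07 kg.
After the second burn: m = 9,406.07 × exp(−1510/3500.0) = 9,406.07 × 0.64958 = 6,109.99 kg.
Total propellant = m₀ − m_final = 14900 − 6,109.99 = 8,790.01 kg.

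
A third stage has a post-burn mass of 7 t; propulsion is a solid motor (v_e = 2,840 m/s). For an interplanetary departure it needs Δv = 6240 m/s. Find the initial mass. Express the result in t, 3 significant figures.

By the Tsiolkovsky rocket equation, m₀/m_f = exp(Δv / v_e) = exp(6240 / 2840.0) = exp(2.1972) = 8.9996.
m₀ = m_f × 8.9996 = 7 × 8.9996 = 62.9972 t.

initial mass ≈ 63.0 t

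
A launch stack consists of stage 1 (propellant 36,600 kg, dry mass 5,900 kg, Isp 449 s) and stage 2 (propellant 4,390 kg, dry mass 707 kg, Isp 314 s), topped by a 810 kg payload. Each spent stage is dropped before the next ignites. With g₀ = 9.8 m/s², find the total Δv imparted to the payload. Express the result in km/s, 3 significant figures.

Δv ≈ 10.4 km/s

Ignition mass of stage 1 = 36,600+5,900 + 4,390+707 + 810 = 48,407 kg.
Stage 1: m₀ = 48,407 kg, m_f = 48,407 − 36,600 = 11,807 kg; Δv = 449×9.8×ln(4.1) = 4400.2×1.4110 ≈ 6208 m/s.
Stage 2: m₀ = 5,907 kg, m_f = 5,907 − 4,390 = 1,517 kg; Δv = 314×9.8×ln(3.894) = 3077.2×1.3594 ≈ 4183 m/s.
Total Δv = 6208 + 4183 = 10391 m/s.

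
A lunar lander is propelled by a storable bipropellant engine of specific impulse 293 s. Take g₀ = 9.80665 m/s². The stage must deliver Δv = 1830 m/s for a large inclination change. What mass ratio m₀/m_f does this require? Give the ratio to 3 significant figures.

v_e = Isp · g₀ = 293 × 9.80665 = 2873.3 m/s.
Using Δv = v_e ln(m₀/m_f): m₀/m_f = exp(Δv / v_e) = exp(1830 / 2873.3) = exp(0.6369) = 1.8906.

mass ratio ≈ 1.89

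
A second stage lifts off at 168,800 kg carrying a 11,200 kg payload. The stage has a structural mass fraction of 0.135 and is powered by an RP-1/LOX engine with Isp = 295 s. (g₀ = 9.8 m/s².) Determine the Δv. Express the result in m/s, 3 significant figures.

Stage wet mass = m₀ − payload = 168,800 − 11,200 = 157,600 kg.
Stage dry mass = ε × stage wet mass = 0.135 × 157,600 = 21,276 kg.
Burnout mass m_f = stage dry + payload = 21,276 + 11,200 = 32,476 kg.
v_e = Isp · g₀ = 295 × 9.8 = 2891.0 m/s.
From the ideal rocket equation, Δv = v_e · ln(168,800/32,476) = 2891.0 × ln(5.198) = 2891.0 × 1.6482 ≈ 4765 m/s.

Δv ≈ 4760 m/s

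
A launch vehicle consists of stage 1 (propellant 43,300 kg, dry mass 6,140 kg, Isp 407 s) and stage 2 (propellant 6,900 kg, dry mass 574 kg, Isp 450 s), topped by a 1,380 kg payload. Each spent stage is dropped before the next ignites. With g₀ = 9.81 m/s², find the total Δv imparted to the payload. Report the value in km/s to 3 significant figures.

Δv ≈ 12.1 km/s

Ignition mass of stage 1 = 43,300+6,140 + 6,900+574 + 1,380 = 58,294 kg.
Stage 1: m₀ = 58,294 kg, m_f = 58,294 − 43,300 = 14,994 kg; Δv = 407×9.81×ln(3.888) = 3992.7×1.3578 ≈ 5421 m/s.
Stage 2: m₀ = 8,854 kg, m_f = 8,854 − 6,900 = 1,954 kg; Δv = 450×9.81×ln(4.531) = 4414.5×1.5110 ≈ 6670 m/s.
Total Δv = 5421 + 6670 = 12091 m/s.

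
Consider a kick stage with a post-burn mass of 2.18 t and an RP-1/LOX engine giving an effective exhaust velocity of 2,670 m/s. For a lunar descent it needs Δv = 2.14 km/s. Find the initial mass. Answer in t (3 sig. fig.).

initial mass ≈ 4.86 t

From the ideal rocket equation, m₀/m_f = exp(Δv / v_e) = exp(2140 / 2670.0) = exp(0.8015) = 2.2289.
m₀ = m_f × 2.2289 = 2.18 × 2.2289 = 4.859 t.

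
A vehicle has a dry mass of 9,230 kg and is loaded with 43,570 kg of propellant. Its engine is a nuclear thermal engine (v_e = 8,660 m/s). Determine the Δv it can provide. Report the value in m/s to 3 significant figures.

m₀ = m_dry + m_prop = 9,230 + 43,570 = 52,800 kg.
By the Tsiolkovsky rocket equation, Δv = v_e · ln(m₀/m_f) = 8660.0 × ln(5.72) = 8660.0 × 1.7441 ≈ 15103.5 m/s.

Δv ≈ 15100 m/s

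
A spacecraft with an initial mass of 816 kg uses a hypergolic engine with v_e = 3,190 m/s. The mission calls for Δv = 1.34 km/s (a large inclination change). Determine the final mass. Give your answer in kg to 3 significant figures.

By the Tsiolkovsky rocket equation, m₀/m_f = exp(Δv / v_e) = exp(1340 / 3190.0) = exp(0.4201) = 1.5221.
m_f = m₀ / 1.5221 = 816 / 1.5221 = 536.101 kg.

final mass ≈ 536 kg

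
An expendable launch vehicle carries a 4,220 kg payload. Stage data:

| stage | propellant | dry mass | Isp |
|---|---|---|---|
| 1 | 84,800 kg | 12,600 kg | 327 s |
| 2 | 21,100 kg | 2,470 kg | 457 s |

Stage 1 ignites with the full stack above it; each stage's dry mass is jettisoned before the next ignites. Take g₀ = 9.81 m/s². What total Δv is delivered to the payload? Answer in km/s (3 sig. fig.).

Δv ≈ 10.0 km/s

Ignition mass of stage 1 = 84,800+12,600 + 21,100+2,470 + 4,220 = 125,190 kg.
Stage 1: m₀ = 125,190 kg, m_f = 125,190 − 84,800 = 40,390 kg; Δv = 327×9.81×ln(3.1) = 3207.9×1.1313 ≈ 3629 m/s.
Stage 2: m₀ = 27,790 kg, m_f = 27,790 − 21,100 = 6,690 kg; Δv = 457×9.81×ln(4.154) = 4483.2×1.4241 ≈ 6384 m/s.
Total Δv = 3629 + 6384 = 10013 m/s.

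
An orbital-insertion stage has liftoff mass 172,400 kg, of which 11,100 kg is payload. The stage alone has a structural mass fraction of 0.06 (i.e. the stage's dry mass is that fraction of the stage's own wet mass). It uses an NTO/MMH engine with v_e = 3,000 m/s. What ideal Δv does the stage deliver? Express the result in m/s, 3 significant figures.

Stage wet mass = m₀ − payload = 172,400 − 11,100 = 161,300 kg.
Stage dry mass = ε × stage wet mass = 0.06 × 161,300 = 9,678 kg.
Burnout mass m_f = stage dry + payload = 9,678 + 11,100 = 20,778 kg.
Rocket equation: Δv = v_e · ln(172,400/20,778) = 3000.0 × ln(8.297) = 3000.0 × 2.1159 ≈ 6348 m/s.

Δv ≈ 6350 m/s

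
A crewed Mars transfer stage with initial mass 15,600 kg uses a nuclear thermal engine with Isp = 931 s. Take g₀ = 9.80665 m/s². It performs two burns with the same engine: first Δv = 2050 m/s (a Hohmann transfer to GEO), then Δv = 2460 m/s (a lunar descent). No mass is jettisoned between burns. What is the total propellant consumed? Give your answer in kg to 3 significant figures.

total propellant consumed ≈ 6080 kg

v_e = Isp · g₀ = 931 × 9.80665 = 9130.0 m/s.
After the first burn: m = 15600 × exp(−2050/9130.0) = 15600 × 0.79889 = 12,462.7 kg.
After the second burn: m = 12,462.7 × exp(−2460/9130.0) = 12,462.7 × 0.76381 = 9,519.13 kg.
Total propellant = m₀ − m_final = 15600 − 9,519.13 = 6,080.87 kg.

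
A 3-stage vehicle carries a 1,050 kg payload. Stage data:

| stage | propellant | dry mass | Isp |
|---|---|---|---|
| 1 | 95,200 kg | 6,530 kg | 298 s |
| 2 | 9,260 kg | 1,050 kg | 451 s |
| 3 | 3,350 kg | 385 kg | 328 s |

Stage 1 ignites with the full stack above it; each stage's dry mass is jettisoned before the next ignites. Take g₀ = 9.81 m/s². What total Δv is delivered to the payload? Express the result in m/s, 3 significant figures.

Δv ≈ 13000 m/s

Ignition mass of stage 1 = 95,200+6,530 + 9,260+1,050 + 3,350+385 + 1,050 = 116,825 kg.
Stage 1: m₀ = 116,825 kg, m_f = 116,825 − 95,200 = 21,625 kg; Δv = 298×9.81×ln(5.402) = 2923.4×1.6868 ≈ 4931 m/s.
Stage 2: m₀ = 15,095 kg, m_f = 15,095 − 9,260 = 5,835 kg; Δv = 451×9.81×ln(2.587) = 4424.3×0.9505 ≈ 4205 m/s.
Stage 3: m₀ = 4,785 kg, m_f = 4,785 − 3,350 = 1,435 kg; Δv = 328×9.81×ln(3.334) = 3217.7×1.2043 ≈ 3875 m/s.
Total Δv = 4931 + 4205 + 3875 = 13011 m/s.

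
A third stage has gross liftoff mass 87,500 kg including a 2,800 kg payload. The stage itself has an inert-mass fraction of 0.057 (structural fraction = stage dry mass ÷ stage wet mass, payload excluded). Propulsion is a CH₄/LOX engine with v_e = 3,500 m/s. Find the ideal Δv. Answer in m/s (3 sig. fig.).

Δv ≈ 8540 m/s

Stage wet mass = m₀ − payload = 87,500 − 2,800 = 84,700 kg.
Stage dry mass = ε × stage wet mass = 0.057 × 84,700 = 4,827.9 kg.
Burnout mass m_f = stage dry + payload = 4,827.9 + 2,800 = 7,627.9 kg.
Δv = v_e · ln(87,500/7,627.9) = 3500.0 × ln(11.47) = 3500.0 × 2.4398 ≈ 8539 m/s.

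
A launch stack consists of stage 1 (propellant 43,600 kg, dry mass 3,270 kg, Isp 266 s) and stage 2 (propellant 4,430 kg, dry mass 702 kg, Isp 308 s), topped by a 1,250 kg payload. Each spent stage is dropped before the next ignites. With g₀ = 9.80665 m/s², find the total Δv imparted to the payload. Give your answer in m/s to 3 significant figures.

Δv ≈ 8030 m/s

Ignition mass of stage 1 = 43,600+3,270 + 4,430+702 + 1,250 = 53,252 kg.
Stage 1: m₀ = 53,252 kg, m_f = 53,252 − 43,600 = 9,652 kg; Δv = 266×9.80665×ln(5.517) = 2608.6×1.7079 ≈ 4455 m/s.
Stage 2: m₀ = 6,382 kg, m_f = 6,382 − 4,430 = 1,952 kg; Δv = 308×9.80665×ln(3.269) = 3020.4×1.1846 ≈ 3578 m/s.
Total Δv = 4455 + 3578 = 8033 m/s.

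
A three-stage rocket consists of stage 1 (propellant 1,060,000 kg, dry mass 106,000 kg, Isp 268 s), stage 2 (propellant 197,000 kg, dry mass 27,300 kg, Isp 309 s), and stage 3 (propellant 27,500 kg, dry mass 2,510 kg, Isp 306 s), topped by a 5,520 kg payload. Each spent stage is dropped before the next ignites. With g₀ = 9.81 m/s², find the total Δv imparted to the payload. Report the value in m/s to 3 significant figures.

Δv ≈ 12300 m/s

Ignition mass of stage 1 = 1,060,000+106,000 + 197,000+27,300 + 27,500+2,510 + 5,520 = 1,425,830 kg.
Stage 1: m₀ = 1,425,830 kg, m_f = 1,425,830 − 1,060,000 = 365,830 kg; Δv = 268×9.81×ln(3.898) = 2629.1×1.3603 ≈ 3576 m/s.
Stage 2: m₀ = 259,830 kg, m_f = 259,830 − 197,000 = 62,830 kg; Δv = 309×9.81×ln(4.135) = 3031.3×1.4196 ≈ 4303 m/s.
Stage 3: m₀ = 35,530 kg, m_f = 35,530 − 27,500 = 8,030 kg; Δv = 306×9.81×ln(4.425) = 3001.9×1.4872 ≈ 4464 m/s.
Total Δv = 3576 + 4303 + 4464 = 12343 m/s.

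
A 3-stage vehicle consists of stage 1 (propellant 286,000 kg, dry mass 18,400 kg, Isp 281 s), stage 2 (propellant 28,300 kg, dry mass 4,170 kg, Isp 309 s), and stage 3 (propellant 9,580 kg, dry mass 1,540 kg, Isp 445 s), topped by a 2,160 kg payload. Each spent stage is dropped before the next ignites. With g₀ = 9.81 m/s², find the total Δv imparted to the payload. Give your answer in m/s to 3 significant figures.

Δv ≈ 13200 m/s

Ignition mass of stage 1 = 286,000+18,400 + 28,300+4,170 + 9,580+1,540 + 2,160 = 350,150 kg.
Stage 1: m₀ = 350,150 kg, m_f = 350,150 − 286,000 = 64,150 kg; Δv = 281×9.81×ln(5.458) = 2756.6×1.6971 ≈ 4678 m/s.
Stage 2: m₀ = 45,750 kg, m_f = 45,750 − 28,300 = 17,450 kg; Δv = 309×9.81×ln(2.622) = 3031.3×0.9639 ≈ 2922 m/s.
Stage 3: m₀ = 13,280 kg, m_f = 13,280 − 9,580 = 3,700 kg; Δv = 445×9.81×ln(3.589) = 4365.4×1.2779 ≈ 5579 m/s.
Total Δv = 4678 + 2922 + 5579 = 13179 m/s.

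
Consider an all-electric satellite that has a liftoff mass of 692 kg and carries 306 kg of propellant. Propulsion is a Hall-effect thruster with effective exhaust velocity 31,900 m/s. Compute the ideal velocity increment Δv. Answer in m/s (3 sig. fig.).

m_f = m₀ − m_prop = 692 − 306 = 386 kg.
Δv = v_e · ln(m₀/m_f) = 31900.0 × ln(1.793) = 31900.0 × 0.5837 ≈ 18621.6 m/s.

Δv ≈ 18600 m/s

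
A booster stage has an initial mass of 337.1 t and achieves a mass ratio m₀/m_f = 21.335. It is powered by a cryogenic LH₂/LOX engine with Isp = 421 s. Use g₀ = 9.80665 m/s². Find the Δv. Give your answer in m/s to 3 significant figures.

v_e = Isp · g₀ = 421 × 9.80665 = 4128.6 m/s.
From the ideal rocket equation, Δv = v_e · ln(21.335) = 4128.6 × 3.0603 ≈ 12635.0 m/s.

Δv ≈ 12600 m/s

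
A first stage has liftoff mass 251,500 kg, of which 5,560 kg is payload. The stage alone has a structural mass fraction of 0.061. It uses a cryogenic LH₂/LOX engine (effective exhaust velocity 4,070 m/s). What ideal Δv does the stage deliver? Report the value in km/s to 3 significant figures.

Δv ≈ 10.2 km/s

Stage wet mass = m₀ − payload = 251,500 − 5,560 = 245,940 kg.
Stage dry mass = ε × stage wet mass = 0.061 × 245,940 = 15,002.3 kg.
Burnout mass m_f = stage dry + payload = 15,002.3 + 5,560 = 20,562.3 kg.
By the Tsiolkovsky rocket equation, Δv = v_e · ln(251,500/20,562.3) = 4070.0 × ln(12.23) = 4070.0 × 2.5040 ≈ 10191 m/s.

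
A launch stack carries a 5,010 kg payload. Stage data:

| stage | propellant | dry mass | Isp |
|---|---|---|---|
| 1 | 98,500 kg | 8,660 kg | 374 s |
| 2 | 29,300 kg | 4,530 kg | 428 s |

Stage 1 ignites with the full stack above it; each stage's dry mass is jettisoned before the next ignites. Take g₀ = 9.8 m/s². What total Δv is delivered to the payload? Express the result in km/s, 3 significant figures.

Ignition mass of stage 1 = 98,500+8,660 + 29,300+4,530 + 5,010 = 146,000 kg.
Stage 1: m₀ = 146,000 kg, m_f = 146,000 − 98,500 = 47,500 kg; Δv = 374×9.8×ln(3.074) = 3665.2×1.1229 ≈ 4116 m/s.
Stage 2: m₀ = 38,840 kg, m_f = 38,840 − 29,300 = 9,540 kg; Δv = 428×9.8×ln(4.071) = 4194.4×1.4040 ≈ 5889 m/s.
Total Δv = 4116 + 5889 = 10005 m/s.

Δv ≈ 10.0 km/s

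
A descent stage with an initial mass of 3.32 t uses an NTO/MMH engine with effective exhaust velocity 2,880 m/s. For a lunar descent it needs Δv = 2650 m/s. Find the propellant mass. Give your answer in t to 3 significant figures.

Rocket equation: m₀/m_f = exp(Δv / v_e) = exp(2650 / 2880.0) = exp(0.9201) = 2.5096.
m_f = 3.32 / 2.5096 = 1.32292 t, so propellant = m₀ − m_f = 3.32 − 1.32292 = 1.99708 t.

propellant mass ≈ 2.00 t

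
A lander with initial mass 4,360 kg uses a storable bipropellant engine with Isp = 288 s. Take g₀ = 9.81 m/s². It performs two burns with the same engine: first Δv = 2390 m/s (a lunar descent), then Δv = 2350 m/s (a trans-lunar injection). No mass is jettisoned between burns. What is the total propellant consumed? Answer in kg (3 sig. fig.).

v_e = Isp · g₀ = 288 × 9.81 = 2825.3 m/s.
After the first burn: m = 4360 × exp(−2390/2825.3) = 4360 × 0.42916 = 1,871.14 kg.
After the second burn: m = 1,871.14 × exp(−2350/2825.3) = 1,871.14 × 0.43528 = 814.47 kg.
Total propellant = m₀ − m_final = 4360 − 814.47 = 3,545.53 kg.

total propellant consumed ≈ 3550 kg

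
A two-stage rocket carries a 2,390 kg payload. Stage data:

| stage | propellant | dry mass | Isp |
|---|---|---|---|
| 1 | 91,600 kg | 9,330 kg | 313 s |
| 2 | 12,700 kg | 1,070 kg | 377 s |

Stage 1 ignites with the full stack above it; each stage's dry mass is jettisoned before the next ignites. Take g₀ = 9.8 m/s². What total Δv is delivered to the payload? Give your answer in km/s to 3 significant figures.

Δv ≈ 10.4 km/s

Ignition mass of stage 1 = 91,600+9,330 + 12,700+1,070 + 2,390 = 117,090 kg.
Stage 1: m₀ = 117,090 kg, m_f = 117,090 − 91,600 = 25,490 kg; Δv = 313×9.8×ln(4.594) = 3067.4×1.5247 ≈ 4677 m/s.
Stage 2: m₀ = 16,160 kg, m_f = 16,160 − 12,700 = 3,460 kg; Δv = 377×9.8×ln(4.671) = 3694.6×1.5413 ≈ 5694 m/s.
Total Δv = 4677 + 5694 = 10371 m/s.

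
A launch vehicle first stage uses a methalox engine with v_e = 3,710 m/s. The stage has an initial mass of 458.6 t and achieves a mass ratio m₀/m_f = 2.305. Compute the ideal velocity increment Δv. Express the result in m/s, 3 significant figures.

Δv ≈ 3100 m/s

Δv = v_e · ln(2.305) = 3710.0 × 0.8351 ≈ 3098.1 m/s.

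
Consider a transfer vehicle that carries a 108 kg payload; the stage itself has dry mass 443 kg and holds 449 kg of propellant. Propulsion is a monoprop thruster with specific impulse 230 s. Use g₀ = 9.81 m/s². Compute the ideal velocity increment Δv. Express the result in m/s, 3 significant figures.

v_e = Isp · g₀ = 230 × 9.81 = 2256.3 m/s.
m₀ = payload + dry + propellant = 108 + 443 + 449 = 1,000 kg.
m_f = payload + dry = 108 + 443 = 551 kg.
From the ideal rocket equation, Δv = v_e · ln(m₀/m_f) = 2256.3 × ln(1.815) = 2256.3 × 0.5960 ≈ 1344.8 m/s.

Δv ≈ 1340 m/s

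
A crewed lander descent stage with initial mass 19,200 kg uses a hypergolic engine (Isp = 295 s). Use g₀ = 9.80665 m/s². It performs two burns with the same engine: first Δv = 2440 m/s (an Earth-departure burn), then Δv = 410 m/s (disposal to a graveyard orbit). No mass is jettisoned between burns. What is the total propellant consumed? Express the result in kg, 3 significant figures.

v_e = Isp · g₀ = 295 × 9.80665 = 2893.0 m/s.
After the first burn: m = 19200 × exp(−2440/2893.0) = 19200 × 0.43023 = 8,260.42 kg.
After the second burn: m = 8,260.42 × exp(−410/2893.0) = 8,260.42 × 0.86786 = 7,168.89 kg.
Total propellant = m₀ − m_final = 19200 − 7,168.89 = 12,031.11 kg.

total propellant consumed ≈ 12000 kg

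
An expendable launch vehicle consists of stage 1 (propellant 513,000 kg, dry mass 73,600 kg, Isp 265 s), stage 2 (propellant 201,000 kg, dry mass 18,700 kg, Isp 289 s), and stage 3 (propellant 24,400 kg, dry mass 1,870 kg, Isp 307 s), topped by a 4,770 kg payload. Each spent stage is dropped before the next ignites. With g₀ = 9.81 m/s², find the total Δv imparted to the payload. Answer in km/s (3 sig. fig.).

Δv ≈ 11.7 km/s

Ignition mass of stage 1 = 513,000+73,600 + 201,000+18,700 + 24,400+1,870 + 4,770 = 837,340 kg.
Stage 1: m₀ = 837,340 kg, m_f = 837,340 − 513,000 = 324,340 kg; Δv = 265×9.81×ln(2.582) = 2599.7×0.9484 ≈ 2466 m/s.
Stage 2: m₀ = 250,740 kg, m_f = 250,740 − 201,000 = 49,740 kg; Δv = 289×9.81×ln(5.041) = 2835.1×1.6176 ≈ 4586 m/s.
Stage 3: m₀ = 31,040 kg, m_f = 31,040 − 24,400 = 6,640 kg; Δv = 307×9.81×ln(4.675) = 3011.7×1.5422 ≈ 4644 m/s.
Total Δv = 2466 + 4586 + 4644 = 11696 m/s.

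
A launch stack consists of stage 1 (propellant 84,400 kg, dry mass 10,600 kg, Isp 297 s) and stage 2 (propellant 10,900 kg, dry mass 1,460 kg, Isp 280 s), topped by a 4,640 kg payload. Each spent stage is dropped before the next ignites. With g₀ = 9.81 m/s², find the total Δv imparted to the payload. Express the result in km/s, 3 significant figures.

Δv ≈ 6.90 km/s

Ignition mass of stage 1 = 84,400+10,600 + 10,900+1,460 + 4,640 = 112,000 kg.
Stage 1: m₀ = 112,000 kg, m_f = 112,000 − 84,400 = 27,600 kg; Δv = 297×9.81×ln(4.058) = 2913.6×1.4007 ≈ 4081 m/s.
Stage 2: m₀ = 17,000 kg, m_f = 17,000 − 10,900 = 6,100 kg; Δv = 280×9.81×ln(2.787) = 2746.8×1.0249 ≈ 2815 m/s.
Total Δv = 4081 + 2815 = 6896 m/s.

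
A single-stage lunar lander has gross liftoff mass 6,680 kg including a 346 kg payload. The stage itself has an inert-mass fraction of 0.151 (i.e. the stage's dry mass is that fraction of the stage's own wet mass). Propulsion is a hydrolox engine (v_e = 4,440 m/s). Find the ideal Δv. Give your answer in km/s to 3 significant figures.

Δv ≈ 7.26 km/s

Stage wet mass = m₀ − payload = 6,680 − 346 = 6,334 kg.
Stage dry mass = ε × stage wet mass = 0.151 × 6,334 = 956.434 kg.
Burnout mass m_f = stage dry + payload = 956.434 + 346 = 1,302.434 kg.
By the Tsiolkovsky rocket equation, Δv = v_e · ln(6,680/1,302.434) = 4440.0 × ln(5.129) = 4440.0 × 1.6349 ≈ 7259 m/s.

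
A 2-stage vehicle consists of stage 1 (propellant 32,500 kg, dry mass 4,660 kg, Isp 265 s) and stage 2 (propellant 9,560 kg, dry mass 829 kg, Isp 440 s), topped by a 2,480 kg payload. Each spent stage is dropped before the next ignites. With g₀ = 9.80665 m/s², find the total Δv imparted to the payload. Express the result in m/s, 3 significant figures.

Δv ≈ 8590 m/s

Ignition mass of stage 1 = 32,500+4,660 + 9,560+829 + 2,480 = 50,029 kg.
Stage 1: m₀ = 50,029 kg, m_f = 50,029 − 32,500 = 17,529 kg; Δv = 265×9.80665×ln(2.854) = 2598.8×1.0487 ≈ 2725 m/s.
Stage 2: m₀ = 12,869 kg, m_f = 12,869 − 9,560 = 3,309 kg; Δv = 440×9.80665×ln(3.889) = 4314.9×1.3582 ≈ 5860 m/s.
Total Δv = 2725 + 5860 = 8585 m/s.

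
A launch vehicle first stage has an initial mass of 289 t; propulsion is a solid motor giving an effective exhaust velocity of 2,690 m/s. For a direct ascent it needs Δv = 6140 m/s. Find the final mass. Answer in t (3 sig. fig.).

m₀/m_f = exp(Δv / v_e) = exp(6140 / 2690.0) = exp(2.2825) = 9.8014.
m_f = m₀ / 9.8014 = 289 / 9.8014 = 29.4856 t.

final mass ≈ 29.5 t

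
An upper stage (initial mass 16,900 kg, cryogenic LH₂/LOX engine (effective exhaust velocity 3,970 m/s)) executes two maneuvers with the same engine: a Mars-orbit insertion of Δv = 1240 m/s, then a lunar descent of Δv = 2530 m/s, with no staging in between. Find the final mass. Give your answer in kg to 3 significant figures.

After the first burn: m = 16900 × exp(−1240/3970.0) = 16900 × 0.73173 = 12,366.2 kg.
After the second burn: m = 12,366.2 × exp(−2530/3970.0) = 12,366.2 × 0.52873 = 6,538.38 kg.

final mass ≈ 6540 kg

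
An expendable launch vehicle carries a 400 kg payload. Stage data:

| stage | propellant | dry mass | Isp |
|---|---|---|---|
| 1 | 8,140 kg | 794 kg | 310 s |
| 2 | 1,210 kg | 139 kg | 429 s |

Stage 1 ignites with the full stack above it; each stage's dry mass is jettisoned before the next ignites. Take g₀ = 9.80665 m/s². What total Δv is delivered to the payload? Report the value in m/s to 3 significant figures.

Ignition mass of stage 1 = 8,140+794 + 1,210+139 + 400 = 10,683 kg.
Stage 1: m₀ = 10,683 kg, m_f = 10,683 − 8,140 = 2,543 kg; Δv = 310×9.80665×ln(4.201) = 3040.1×1.4353 ≈ 4363 m/s.
Stage 2: m₀ = 1,749 kg, m_f = 1,749 − 1,210 = 539 kg; Δv = 429×9.80665×ln(3.245) = 4207.1×1.1771 ≈ 4952 m/s.
Total Δv = 4363 + 4952 = 9315 m/s.

Δv ≈ 9320 m/s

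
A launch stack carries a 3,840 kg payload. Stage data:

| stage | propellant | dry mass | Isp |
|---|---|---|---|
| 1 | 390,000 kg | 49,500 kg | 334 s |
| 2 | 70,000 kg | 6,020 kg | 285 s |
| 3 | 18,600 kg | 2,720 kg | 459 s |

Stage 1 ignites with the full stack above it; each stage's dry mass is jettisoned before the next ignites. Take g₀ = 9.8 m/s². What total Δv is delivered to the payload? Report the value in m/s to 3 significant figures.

Δv ≈ 13500 m/s

Ignition mass of stage 1 = 390,000+49,500 + 70,000+6,020 + 18,600+2,720 + 3,840 = 540,680 kg.
Stage 1: m₀ = 540,680 kg, m_f = 540,680 − 390,000 = 150,680 kg; Δv = 334×9.8×ln(3.588) = 3273.2×1.2777 ≈ 4182 m/s.
Stage 2: m₀ = 101,180 kg, m_f = 101,180 − 70,000 = 31,180 kg; Δv = 285×9.8×ln(3.245) = 2793.0×1.1771 ≈ 3288 m/s.
Stage 3: m₀ = 25,160 kg, m_f = 25,160 − 18,600 = 6,560 kg; Δv = 459×9.8×ln(3.835) = 4498.2×1.3443 ≈ 6047 m/s.
Total Δv = 4182 + 3288 + 6047 = 13517 m/s.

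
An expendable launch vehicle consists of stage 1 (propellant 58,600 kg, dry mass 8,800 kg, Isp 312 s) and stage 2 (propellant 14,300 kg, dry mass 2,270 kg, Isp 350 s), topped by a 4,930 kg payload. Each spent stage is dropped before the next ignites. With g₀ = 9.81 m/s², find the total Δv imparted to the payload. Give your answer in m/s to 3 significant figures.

Δv ≈ 7050 m/s

Ignition mass of stage 1 = 58,600+8,800 + 14,300+2,270 + 4,930 = 88,900 kg.
Stage 1: m₀ = 88,900 kg, m_f = 88,900 − 58,600 = 30,300 kg; Δv = 312×9.81×ln(2.934) = 3060.7×1.0764 ≈ 3294 m/s.
Stage 2: m₀ = 21,500 kg, m_f = 21,500 − 14,300 = 7,200 kg; Δv = 350×9.81×ln(2.986) = 3433.5×1.0940 ≈ 3756 m/s.
Total Δv = 3294 + 3756 = 7050 m/s.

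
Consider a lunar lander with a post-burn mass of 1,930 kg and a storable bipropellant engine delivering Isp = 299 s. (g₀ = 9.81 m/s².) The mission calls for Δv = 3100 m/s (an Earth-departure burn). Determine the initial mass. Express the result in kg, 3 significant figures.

initial mass ≈ 5550 kg

v_e = Isp · g₀ = 299 × 9.81 = 2933.2 m/s.
Rocket equation: m₀/m_f = exp(Δv / v_e) = exp(3100 / 2933.2) = exp(1.0569) = 2.8774.
m₀ = m_f × 2.8774 = 1,930 × 2.8774 = 5,553.38 kg.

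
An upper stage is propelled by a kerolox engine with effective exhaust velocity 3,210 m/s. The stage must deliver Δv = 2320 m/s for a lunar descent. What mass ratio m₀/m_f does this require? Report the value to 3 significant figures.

mass ratio ≈ 2.06

From the ideal rocket equation, m₀/m_f = exp(Δv / v_e) = exp(2320 / 3210.0) = exp(0.7227) = 2.0601.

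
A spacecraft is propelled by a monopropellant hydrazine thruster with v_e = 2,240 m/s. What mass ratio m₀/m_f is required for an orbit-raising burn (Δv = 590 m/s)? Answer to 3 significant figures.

By the Tsiolkovsky rocket equation, m₀/m_f = exp(Δv / v_e) = exp(590 / 2240.0) = exp(0.2634) = 1.3013.

mass ratio ≈ 1.30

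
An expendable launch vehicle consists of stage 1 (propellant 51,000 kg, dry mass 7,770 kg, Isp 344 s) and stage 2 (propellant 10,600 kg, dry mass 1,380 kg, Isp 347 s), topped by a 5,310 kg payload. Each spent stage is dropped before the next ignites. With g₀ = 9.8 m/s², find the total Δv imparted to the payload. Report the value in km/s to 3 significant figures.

Ignition mass of stage 1 = 51,000+7,770 + 10,600+1,380 + 5,310 = 76,060 kg.
Stage 1: m₀ = 76,060 kg, m_f = 76,060 − 51,000 = 25,060 kg; Δv = 344×9.8×ln(3.035) = 3371.2×1.1102 ≈ 3743 m/s.
Stage 2: m₀ = 17,290 kg, m_f = 17,290 − 10,600 = 6,690 kg; Δv = 347×9.8×ln(2.584) = 3400.6×0.9495 ≈ 3229 m/s.
Total Δv = 3743 + 3229 = 6972 m/s.

Δv ≈ 6.97 km/s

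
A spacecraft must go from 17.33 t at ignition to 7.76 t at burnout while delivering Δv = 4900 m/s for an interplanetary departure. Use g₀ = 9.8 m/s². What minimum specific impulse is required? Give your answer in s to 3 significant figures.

Isp ≈ 622 s

ln(m₀/m_f) = ln(17330/7760) = ln(2.233) = 0.8035.
v_e = Δv / ln(m₀/m_f) = 4900 / 0.8035 = 6098.6 m/s.
Isp = v_e / g₀ = 6098.6 / 9.8 = 622.3 s.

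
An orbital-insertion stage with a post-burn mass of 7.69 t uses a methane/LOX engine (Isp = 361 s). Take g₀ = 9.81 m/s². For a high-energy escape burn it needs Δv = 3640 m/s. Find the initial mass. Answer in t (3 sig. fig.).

initial mass ≈ 21.5 t

v_e = Isp · g₀ = 361 × 9.81 = 3541.4 m/s.
Rocket equation: m₀/m_f = exp(Δv / v_e) = exp(3640 / 3541.4) = exp(1.0278) = 2.7950.
m₀ = m_f × 2.7950 = 7.69 × 2.7950 = 21.4936 t.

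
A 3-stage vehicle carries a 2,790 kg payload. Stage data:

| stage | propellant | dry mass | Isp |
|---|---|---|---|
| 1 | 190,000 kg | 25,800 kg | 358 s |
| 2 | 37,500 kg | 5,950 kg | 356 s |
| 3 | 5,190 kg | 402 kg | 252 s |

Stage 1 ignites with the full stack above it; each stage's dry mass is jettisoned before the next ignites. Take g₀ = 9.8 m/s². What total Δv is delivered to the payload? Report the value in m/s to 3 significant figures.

Δv ≈ 11200 m/s

Ignition mass of stage 1 = 190,000+25,800 + 37,500+5,950 + 5,190+402 + 2,790 = 267,632 kg.
Stage 1: m₀ = 267,632 kg, m_f = 267,632 − 190,000 = 77,632 kg; Δv = 358×9.8×ln(3.447) = 3508.4×1.2376 ≈ 4342 m/s.
Stage 2: m₀ = 51,832 kg, m_f = 51,832 − 37,500 = 14,332 kg; Δv = 356×9.8×ln(3.617) = 3488.8×1.2855 ≈ 4485 m/s.
Stage 3: m₀ = 8,382 kg, m_f = 8,382 − 5,190 = 3,192 kg; Δv = 252×9.8×ln(2.626) = 2469.6×0.9654 ≈ 2384 m/s.
Total Δv = 4342 + 4485 + 2384 = 11211 m/s.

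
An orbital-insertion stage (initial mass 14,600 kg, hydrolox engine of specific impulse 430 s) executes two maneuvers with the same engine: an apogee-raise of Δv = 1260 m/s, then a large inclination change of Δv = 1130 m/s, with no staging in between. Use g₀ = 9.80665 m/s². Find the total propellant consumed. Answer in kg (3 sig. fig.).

total propellant consumed ≈ 6320 kg

v_e = Isp · g₀ = 430 × 9.80665 = 4216.9 m/s.
After the first burn: m = 14600 × exp(−1260/4216.9) = 14600 × 0.74171 = 10,829 kg.
After the second burn: m = 10,829 × exp(−1130/4216.9) = 10,829 × 0.76493 = 8,283.43 kg.
Total propellant = m₀ − m_final = 14600 − 8,283.43 = 6,316.57 kg.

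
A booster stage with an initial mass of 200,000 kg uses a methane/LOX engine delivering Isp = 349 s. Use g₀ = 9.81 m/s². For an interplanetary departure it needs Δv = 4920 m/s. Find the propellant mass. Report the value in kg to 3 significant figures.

v_e = Isp · g₀ = 349 × 9.81 = 3423.7 m/s.
From the ideal rocket equation, m₀/m_f = exp(Δv / v_e) = exp(4920 / 3423.7) = exp(1.4370) = 4.2082.
m_f = 200,000 / 4.2082 = 47,526.3 kg, so propellant = m₀ − m_f = 200,000 − 47,526.3 = 152,473.7 kg.

propellant mass ≈ 152000 kg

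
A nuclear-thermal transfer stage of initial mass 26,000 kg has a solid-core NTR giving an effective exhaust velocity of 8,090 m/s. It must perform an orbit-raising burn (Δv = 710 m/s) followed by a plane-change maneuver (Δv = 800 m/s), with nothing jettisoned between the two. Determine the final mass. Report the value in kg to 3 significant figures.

After the first burn: m = 26000 × exp(−710/8090.0) = 26000 × 0.91598 = 23,815.5 kg.
After the second burn: m = 23,815.5 × exp(−800/8090.0) = 23,815.5 × 0.90584 = 21,573 kg.

final mass ≈ 21600 kg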